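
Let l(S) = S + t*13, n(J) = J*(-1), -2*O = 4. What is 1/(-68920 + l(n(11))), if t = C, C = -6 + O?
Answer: -1/69035 ≈ -1.4485e-5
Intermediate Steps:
O = -2 (O = -1/2*4 = -2)
C = -8 (C = -6 - 2 = -8)
t = -8
n(J) = -J
l(S) = -104 + S (l(S) = S - 8*13 = S - 104 = -104 + S)
1/(-68920 + l(n(11))) = 1/(-68920 + (-104 - 1*11)) = 1/(-68920 + (-104 - 11)) = 1/(-68920 - 115) = 1/(-69035) = -1/69035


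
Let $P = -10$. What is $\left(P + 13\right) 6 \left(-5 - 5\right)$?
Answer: $-180$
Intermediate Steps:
$\left(P + 13\right) 6 \left(-5 - 5\right) = \left(-10 + 13\right) 6 \left(-5 - 5\right) = 3 \cdot 6 \left(-5 - 5\right) = 3 \cdot 6 \left(-10\right) = 3 \left(-60\right) = -180$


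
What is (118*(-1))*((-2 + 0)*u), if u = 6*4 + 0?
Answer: 5664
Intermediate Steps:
u = 24 (u = 24 + 0 = 24)
(118*(-1))*((-2 + 0)*u) = (118*(-1))*((-2 + 0)*24) = -(-236)*24 = -118*(-48) = 5664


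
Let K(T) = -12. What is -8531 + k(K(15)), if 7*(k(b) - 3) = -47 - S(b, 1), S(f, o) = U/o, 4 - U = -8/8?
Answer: -59748/7 ≈ -8535.4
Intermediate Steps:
U = 5 (U = 4 - (-8)/8 = 4 - 1*(-1) = 4 + 1 = 5)
S(f, o) = 5/o
k(b) = -31/7 (k(b) = 3 + (-47 - 5/1)/7 = 3 + (-47 - 5)/7 = 3 + (1/7)*(-52) = 3 - 52/7 = -31/7)
-8531 + k(K(15)) = -8531 - 31/7 = -59748/7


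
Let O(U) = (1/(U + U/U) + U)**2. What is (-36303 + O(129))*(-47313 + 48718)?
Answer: -93363446779/3380 ≈ -2.7622e+7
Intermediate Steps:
O(U) = (U + 1/(1 + U))**2 (O(U) = (1/(U + 1) + U)**2 = (1/(1 + U) + U)**2 = (U + 1/(1 + U))**2)
(-36303 + O(129))*(-47313 + 48718) = (-36303 + (1 + 129 + 129**2)**2/(1 + 129)**2)*(-47313 + 48718) = (-36303 + (1 + 129 + 16641)**2/130**2)*1405 = (-36303 + (1/16900)*16771**2)*1405 = (-36303 + (1/16900)*281266441)*1405 = (-36303 + 281266441/16900)*1405 = -332254259/16900*1405 = -93363446779/3380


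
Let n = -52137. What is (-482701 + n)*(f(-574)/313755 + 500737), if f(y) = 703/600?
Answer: -25208316873866154557/94126500 ≈ -2.6781e+11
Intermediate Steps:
f(y) = 703/600 (f(y) = 703*(1/600) = 703/600)
(-482701 + n)*(f(-574)/313755 + 500737) = (-482701 - 52137)*((703/600)/313755 + 500737) = -534838*((703/600)*(1/313755) + 500737) = -534838*(703/188253000 + 500737) = -534838*94265242461703/188253000 = -25208316873866154557/94126500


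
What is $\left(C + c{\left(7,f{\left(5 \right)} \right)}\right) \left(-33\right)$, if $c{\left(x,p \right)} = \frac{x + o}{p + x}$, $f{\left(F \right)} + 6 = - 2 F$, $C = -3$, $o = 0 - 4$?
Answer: $110$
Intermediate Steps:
$o = -4$ ($o = 0 - 4 = -4$)
$f{\left(F \right)} = -6 - 2 F$
$c{\left(x,p \right)} = \frac{-4 + x}{p + x}$ ($c{\left(x,p \right)} = \frac{x - 4}{p + x} = \frac{-4 + x}{p + x}$)
$\left(C + c{\left(7,f{\left(5 \right)} \right)}\right) \left(-33\right) = \left(-3 + \frac{-4 + 7}{\left(-6 - 10\right) + 7}\right) \left(-33\right) = \left(-3 + \frac{1}{\left(-6 - 10\right) + 7} \cdot 3\right) \left(-33\right) = \left(-3 + \frac{1}{-16 + 7} \cdot 3\right) \left(-33\right) = \left(-3 + \frac{1}{-9} \cdot 3\right) \left(-33\right) = \left(-3 - \frac{1}{3}\right) \left(-33\right) = \left(- \frac{10}{3}\right) \left(-33\right) = 110$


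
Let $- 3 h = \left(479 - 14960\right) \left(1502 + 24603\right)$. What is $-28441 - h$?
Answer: $-126037276$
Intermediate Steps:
$h = 126008835$ ($h = - \frac{\left(479 - 14960\right) \left(1502 + 24603\right)}{3} = - \frac{\left(-14481\right) 26105}{3} = \left(- \frac{1}{3}\right) \left(-378026505\right) = 126008835$)
$-28441 - h = -28441 - 126008835 = -126037276$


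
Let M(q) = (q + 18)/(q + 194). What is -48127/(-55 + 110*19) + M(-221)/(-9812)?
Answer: -105375293/4455540 ≈ -23.650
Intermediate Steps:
M(q) = (18 + q)/(194 + q)
-48127/(-55 + 110*19) + M(-221)/(-9812) = -48127/(-55 + 110*19) + ((18 - 221)/(194 - 221))/(-9812) = -48127/(-55 + 2090) + (-203/(-27))*(-1/9812) = -48127/2035 - 1/27*(-203)*(-1/9812) = -48127*1/2035 + (203/27)*(-1/9812) = -48127/2035 - 203/264924 = -105375293/4455540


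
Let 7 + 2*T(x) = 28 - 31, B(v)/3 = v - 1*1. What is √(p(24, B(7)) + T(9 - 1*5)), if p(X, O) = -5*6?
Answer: I*√35 ≈ 5.9161*I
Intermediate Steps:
B(v) = -3 + 3*v (B(v) = 3*(v - 1*1) = 3*(v - 1) = 3*(-1 + v) = -3 + 3*v)
p(X, O) = -30
T(x) = -5 (T(x) = -7/2 + (28 - 31)/2 = -7/2 + (½)*(-3) = -7/2 - 3/2 = -5)
√(p(24, B(7)) + T(9 - 1*5)) = √(-30 - 5) = √(-35) = I*√35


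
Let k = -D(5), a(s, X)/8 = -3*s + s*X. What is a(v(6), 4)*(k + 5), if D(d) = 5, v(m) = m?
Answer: 0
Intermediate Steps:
a(s, X) = -24*s + 8*X*s (a(s, X) = 8*(-3*s + s*X) = 8*(-3*s + X*s) = -24*s + 8*X*s)
k = -5 (k = -1*5 = -5)
a(v(6), 4)*(k + 5) = (8*6*(-3 + 4))*(-5 + 5) = (8*6*1)*0 = 48*0 = 0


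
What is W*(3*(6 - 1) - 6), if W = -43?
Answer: -387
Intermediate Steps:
W*(3*(6 - 1) - 6) = -43*(3*(6 - 1) - 6) = -43*(3*5 - 6) = -43*(15 - 6) = -43*9 = -387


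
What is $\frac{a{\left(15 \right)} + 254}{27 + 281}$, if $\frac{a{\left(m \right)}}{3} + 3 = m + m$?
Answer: $\frac{335}{308} \approx 1.0877$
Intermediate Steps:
$a{\left(m \right)} = -9 + 6 m$ ($a{\left(m \right)} = -9 + 3 \left(m + m\right) = -9 + 3 \cdot 2 m = -9 + 6 m$)
$\frac{a{\left(15 \right)} + 254}{27 + 281} = \frac{\left(-9 + 6 \cdot 15\right) + 254}{27 + 281} = \frac{\left(-9 + 90\right) + 254}{308} = \left(81 + 254\right) \frac{1}{308} = 335 \cdot \frac{1}{308} = \frac{335}{308}$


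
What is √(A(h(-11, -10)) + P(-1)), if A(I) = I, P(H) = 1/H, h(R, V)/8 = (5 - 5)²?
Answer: I ≈ 1.0*I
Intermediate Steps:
h(R, V) = 0 (h(R, V) = 8*(5 - 5)² = 8*0² = 8*0 = 0)
√(A(h(-11, -10)) + P(-1)) = √(0 + 1/(-1)) = √(0 - 1) = √(-1) = I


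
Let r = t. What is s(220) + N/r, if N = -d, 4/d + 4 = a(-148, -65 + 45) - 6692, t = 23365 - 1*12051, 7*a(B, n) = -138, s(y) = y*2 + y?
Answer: 87758738107/132967785 ≈ 660.00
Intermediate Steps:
s(y) = 3*y (s(y) = 2*y + y = 3*y)
a(B, n) = -138/7 (a(B, n) = (⅐)*(-138) = -138/7)
t = 11314 (t = 23365 - 12051 = 11314)
d = -14/23505 (d = 4/(-4 + (-138/7 - 6692)) = 4/(-4 - 46982/7) = 4/(-47010/7) = 4*(-7/47010) = -14/23505 ≈ -0.00059562)
r = 11314
N = 14/23505 (N = -1*(-14/23505) = 14/23505 ≈ 0.00059562)
s(220) + N/r = 3*220 + (14/23505)/11314 = 660 + (14/23505)*(1/11314) = 660 + 7/132967785 = 87758738107/132967785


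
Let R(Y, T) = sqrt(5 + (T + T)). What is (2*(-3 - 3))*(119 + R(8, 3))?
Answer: -1428 - 12*sqrt(11) ≈ -1467.8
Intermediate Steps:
R(Y, T) = sqrt(5 + 2*T)
(2*(-3 - 3))*(119 + R(8, 3)) = (2*(-3 - 3))*(119 + sqrt(5 + 2*3)) = (2*(-6))*(119 + sqrt(5 + 6)) = -12*(119 + sqrt(11)) = -1428 - 12*sqrt(11)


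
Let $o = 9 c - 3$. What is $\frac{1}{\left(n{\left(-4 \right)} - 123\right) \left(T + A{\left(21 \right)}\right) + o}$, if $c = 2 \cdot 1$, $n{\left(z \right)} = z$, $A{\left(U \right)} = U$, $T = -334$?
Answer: $\frac{1}{39766} \approx 2.5147 \cdot 10^{-5}$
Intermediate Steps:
$c = 2$
$o = 15$ ($o = 9 \cdot 2 - 3 = 18 - 3 = 15$)
$\frac{1}{\left(n{\left(-4 \right)} - 123\right) \left(T + A{\left(21 \right)}\right) + o} = \frac{1}{\left(-4 - 123\right) \left(-334 + 21\right) + 15} = \frac{1}{\left(-127\right) \left(-313\right) + 15} = \frac{1}{39751 + 15} = \frac{1}{39766}$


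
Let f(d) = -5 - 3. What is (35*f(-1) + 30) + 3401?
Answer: 3151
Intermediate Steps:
f(d) = -8
(35*f(-1) + 30) + 3401 = (35*(-8) + 30) + 3401 = (-280 + 30) + 3401 = -250 + 3401 = 3151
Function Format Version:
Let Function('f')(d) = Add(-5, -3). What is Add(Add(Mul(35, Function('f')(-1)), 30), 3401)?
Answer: 3151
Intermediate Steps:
Function('f')(d) = -8
Add(Add(Mul(35, Function('f')(-1)), 30), 3401) = Add(Add(Mul(35, -8), 30), 3401) = Add(Add(-280, 30), 3401) = Add(-250, 3401) = 3151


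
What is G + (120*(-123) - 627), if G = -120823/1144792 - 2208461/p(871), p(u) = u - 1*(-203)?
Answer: -10723388213155/614753304 ≈ -17443.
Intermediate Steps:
p(u) = 203 + u (p(u) = u + 203 = 203 + u)
G = -1264179124507/614753304 (G = -120823/1144792 - 2208461/(203 + 871) = -120823*1/1144792 - 2208461/1074 = -120823/1144792 - 2208461*1/1074 = -120823/1144792 - 2208461/1074 = -1264179124507/614753304 ≈ -2056.4)
G + (120*(-123) - 627) = -1264179124507/614753304 + (120*(-123) - 627) = -1264179124507/614753304 + (-14760 - 627) = -1264179124507/614753304 - 15387 = -10723388213155/614753304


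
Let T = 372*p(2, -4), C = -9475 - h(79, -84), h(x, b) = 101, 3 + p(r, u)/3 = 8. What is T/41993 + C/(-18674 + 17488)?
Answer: 204371424/24901849 ≈ 8.2071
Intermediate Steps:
p(r, u) = 15 (p(r, u) = -9 + 3*8 = -9 + 24 = 15)
C = -9576 (C = -9475 - 1*101 = -9475 - 101 = -9576)
T = 5580 (T = 372*15 = 5580)
T/41993 + C/(-18674 + 17488) = 5580/41993 - 9576/(-18674 + 17488) = 5580*(1/41993) - 9576/(-1186) = 5580/41993 - 9576*(-1/1186) = 5580/41993 + 4788/593 = 204371424/24901849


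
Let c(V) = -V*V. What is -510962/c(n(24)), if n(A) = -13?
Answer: 510962/169 ≈ 3023.4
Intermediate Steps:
c(V) = -V²
-510962/c(n(24)) = -510962/((-1*(-13)²)) = -510962/((-1*169)) = -510962/(-169) = -510962*(-1/169) = 510962/169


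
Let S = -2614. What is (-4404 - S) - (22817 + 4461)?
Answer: -29068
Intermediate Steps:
(-4404 - S) - (22817 + 4461) = (-4404 - 1*(-2614)) - (22817 + 4461) = (-4404 + 2614) - 1*27278 = -1790 - 27278 = -29068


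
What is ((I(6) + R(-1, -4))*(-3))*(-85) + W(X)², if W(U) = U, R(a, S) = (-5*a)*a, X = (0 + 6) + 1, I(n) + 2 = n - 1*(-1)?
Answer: 49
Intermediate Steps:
I(n) = -1 + n (I(n) = -2 + (n - 1*(-1)) = -2 + (n + 1) = -2 + (1 + n) = -1 + n)
X = 7 (X = 6 + 1 = 7)
R(a, S) = -5*a²
((I(6) + R(-1, -4))*(-3))*(-85) + W(X)² = (((-1 + 6) - 5*(-1)²)*(-3))*(-85) + 7² = ((5 - 5*1)*(-3))*(-85) + 49 = ((5 - 5)*(-3))*(-85) + 49 = (0*(-3))*(-85) + 49 = 0*(-85) + 49 = 0 + 49 = 49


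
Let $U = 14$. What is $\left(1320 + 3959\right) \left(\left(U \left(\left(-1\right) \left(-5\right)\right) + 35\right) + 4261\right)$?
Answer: $23048114$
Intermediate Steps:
$\left(1320 + 3959\right) \left(\left(U \left(\left(-1\right) \left(-5\right)\right) + 35\right) + 4261\right) = \left(1320 + 3959\right) \left(\left(14 \left(\left(-1\right) \left(-5\right)\right) + 35\right) + 4261\right) = 5279 \left(\left(14 \cdot 5 + 35\right) + 4261\right) = 5279 \left(\left(70 + 35\right) + 4261\right) = 5279 \left(105 + 4261\right) = 5279 \cdot 4366 = 23048114$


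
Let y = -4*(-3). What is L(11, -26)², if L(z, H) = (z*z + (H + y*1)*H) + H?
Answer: 210681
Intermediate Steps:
y = 12
L(z, H) = H + z² + H*(12 + H) (L(z, H) = (z*z + (H + 12*1)*H) + H = (z² + (H + 12)*H) + H = (z² + (12 + H)*H) + H = (z² + H*(12 + H)) + H = H + z² + H*(12 + H))
L(11, -26)² = ((-26)² + 11² + 13*(-26))² = (676 + 121 - 338)² = 459² = 210681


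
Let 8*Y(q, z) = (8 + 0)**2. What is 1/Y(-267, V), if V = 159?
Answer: 1/8 ≈ 0.12500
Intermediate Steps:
Y(q, z) = 8 (Y(q, z) = (8 + 0)**2/8 = (1/8)*8**2 = (1/8)*64 = 8)
1/Y(-267, V) = 1/8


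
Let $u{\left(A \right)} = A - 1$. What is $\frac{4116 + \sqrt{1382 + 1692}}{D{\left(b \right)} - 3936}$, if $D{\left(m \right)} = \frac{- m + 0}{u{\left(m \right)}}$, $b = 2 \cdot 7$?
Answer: $- \frac{26754}{25591} - \frac{13 \sqrt{3074}}{51182} \approx -1.0595$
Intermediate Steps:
$u{\left(A \right)} = -1 + A$
$b = 14$
$D{\left(m \right)} = - \frac{m}{-1 + m}$ ($D{\left(m \right)} = \frac{- m + 0}{-1 + m} = \frac{\left(-1\right) m}{-1 + m} = - \frac{m}{-1 + m}$)
$\frac{4116 + \sqrt{1382 + 1692}}{D{\left(b \right)} - 3936} = \frac{4116 + \sqrt{1382 + 1692}}{\left(-1\right) 14 \frac{1}{-1 + 14} - 3936} = \frac{4116 + \sqrt{3074}}{\left(-1\right) 14 \cdot \frac{1}{13} - 3936} = \frac{4116 + \sqrt{3074}}{- \frac{14}{13} - 3936} = \frac{4116 + \sqrt{3074}}{- \frac{51182}{13}} = \left(4116 + \sqrt{3074}\right) \left(- \frac{13}{51182}\right) = - \frac{26754}{25591} - \frac{13 \sqrt{3074}}{51182}$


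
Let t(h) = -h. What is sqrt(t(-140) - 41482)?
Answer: I*sqrt(41342) ≈ 203.33*I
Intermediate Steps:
sqrt(t(-140) - 41482) = sqrt(-1*(-140) - 41482) = sqrt(140 - 41482) = sqrt(-41342) = I*sqrt(41342)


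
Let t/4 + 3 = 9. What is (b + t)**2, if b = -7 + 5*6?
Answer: 2209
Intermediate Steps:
t = 24 (t = -12 + 4*9 = -12 + 36 = 24)
b = 23 (b = -7 + 30 = 23)
(b + t)**2 = (23 + 24)**2 = 47**2 = 2209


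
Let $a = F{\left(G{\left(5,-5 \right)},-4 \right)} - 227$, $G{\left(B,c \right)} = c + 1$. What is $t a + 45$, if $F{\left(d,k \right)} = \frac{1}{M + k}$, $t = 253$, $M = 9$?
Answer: $- \frac{286677}{5} \approx -57335.0$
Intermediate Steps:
$G{\left(B,c \right)} = 1 + c$
$F{\left(d,k \right)} = \frac{1}{9 + k}$
$a = - \frac{1134}{5}$ ($a = \frac{1}{9 - 4} - 227 = \frac{1}{5} - 227 = - \frac{1134}{5} \approx -226.8$)
$t a + 45 = 253 \left(- \frac{1134}{5}\right) + 45 = - \frac{286902}{5} + 45 = - \frac{286677}{5}$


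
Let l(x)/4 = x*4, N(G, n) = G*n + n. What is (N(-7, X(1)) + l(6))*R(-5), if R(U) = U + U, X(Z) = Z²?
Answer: -900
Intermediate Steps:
N(G, n) = n + G*n
l(x) = 16*x (l(x) = 4*(x*4) = 4*(4*x) = 16*x)
R(U) = 2*U
(N(-7, X(1)) + l(6))*R(-5) = (1²*(1 - 7) + 16*6)*(2*(-5)) = (1*(-6) + 96)*(-10) = (-6 + 96)*(-10) = 90*(-10) = -900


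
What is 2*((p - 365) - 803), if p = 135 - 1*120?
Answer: -2306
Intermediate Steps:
p = 15 (p = 135 - 120 = 15)
2*((p - 365) - 803) = 2*((15 - 365) - 803) = 2*(-350 - 803) = 2*(-1153) = -2306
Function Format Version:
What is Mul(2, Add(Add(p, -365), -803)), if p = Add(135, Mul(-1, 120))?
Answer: -2306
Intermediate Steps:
p = 15 (p = Add(135, -120) = 15)
Mul(2, Add(Add(p, -365), -803)) = Mul(2, Add(Add(15, -365), -803)) = Mul(2, Add(-350, -803)) = Mul(2, -1153) = -2306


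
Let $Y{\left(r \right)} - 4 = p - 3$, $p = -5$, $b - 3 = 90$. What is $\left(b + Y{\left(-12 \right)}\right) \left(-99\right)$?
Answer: $-8811$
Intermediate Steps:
$b = 93$ ($b = 3 + 90 = 93$)
$Y{\left(r \right)} = -4$ ($Y{\left(r \right)} = 4 - 8 = -4$)
$\left(b + Y{\left(-12 \right)}\right) \left(-99\right) = \left(93 - 4\right) \left(-99\right) = 89 \left(-99\right) = -8811$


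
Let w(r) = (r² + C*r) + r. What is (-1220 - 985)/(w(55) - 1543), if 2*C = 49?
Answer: -490/641 ≈ -0.76443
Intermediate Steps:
C = 49/2 (C = (½)*49 = 49/2 ≈ 24.500)
w(r) = r² + 51*r/2 (w(r) = (r² + 49*r/2) + r = r² + 51*r/2)
(-1220 - 985)/(w(55) - 1543) = (-1220 - 985)/((½)*55*(51 + 2*55) - 1543) = -2205/((½)*55*(51 + 110) - 1543) = -2205/((½)*55*161 - 1543) = -2205/(8855/2 - 1543) = -2205/5769/2 = -2205*2/5769 = -490/641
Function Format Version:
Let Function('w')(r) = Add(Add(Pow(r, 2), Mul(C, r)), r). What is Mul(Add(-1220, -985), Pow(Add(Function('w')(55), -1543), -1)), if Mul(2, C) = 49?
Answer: Rational(-490, 641) ≈ -0.76443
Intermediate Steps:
C = Rational(49, 2) (C = Mul(Rational(1, 2), 49) = Rational(49, 2) ≈ 24.500)
Function('w')(r) = Add(Pow(r, 2), Mul(Rational(51, 2), r)) (Function('w')(r) = Add(Add(Pow(r, 2), Mul(Rational(49, 2), r)), r) = Add(Pow(r, 2), Mul(Rational(51, 2), r)))
Mul(Add(-1220, -985), Pow(Add(Function('w')(55), -1543), -1)) = Mul(Add(-1220, -985), Pow(Add(Mul(Rational(1, 2), 55, Add(51, Mul(2, 55))), -1543), -1)) = Mul(-2205, Pow(Add(Mul(Rational(1, 2), 55, Add(51, 110)), -1543), -1)) = Mul(-2205, Pow(Add(Mul(Rational(1, 2), 55, 161), -1543), -1)) = Mul(-2205, Pow(Add(Rational(8855, 2), -1543), -1)) = Mul(-2205, Pow(Rational(5769, 2), -1)) = Mul(-2205, Rational(2, 5769)) = Rational(-490, 641)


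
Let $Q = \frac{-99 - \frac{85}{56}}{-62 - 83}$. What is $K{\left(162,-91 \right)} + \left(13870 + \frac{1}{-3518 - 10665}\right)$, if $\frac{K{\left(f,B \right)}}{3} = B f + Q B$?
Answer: $- \frac{502539021013}{16452280} \approx -30545.0$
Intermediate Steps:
$Q = \frac{5629}{8120}$ ($Q = \frac{-99 - \frac{85}{56}}{-145} = \left(-99 - \frac{85}{56}\right) \left(- \frac{1}{145}\right) = \left(- \frac{5629}{56}\right) \left(- \frac{1}{145}\right) = \frac{5629}{8120} \approx 0.69323$)
$K{\left(f,B \right)} = \frac{16887 B}{8120} + 3 B f$ ($K{\left(f,B \right)} = 3 \left(B f + \frac{5629 B}{8120}\right) = 3 \left(\frac{5629 B}{8120} + B f\right) = \frac{16887 B}{8120} + 3 B f$)
$K{\left(162,-91 \right)} + \left(13870 + \frac{1}{-3518 - 10665}\right) = \frac{3}{8120} \left(-91\right) \left(5629 + 8120 \cdot 162\right) + \left(13870 + \frac{1}{-3518 - 10665}\right) = \frac{3}{8120} \left(-91\right) \left(5629 + 1315440\right) + \left(13870 + \frac{1}{-14183}\right) = \frac{3}{8120} \left(-91\right) 1321069 + \left(13870 - \frac{1}{14183}\right) = - \frac{51521691}{1160} + \frac{196718209}{14183} = - \frac{502539021013}{16452280}$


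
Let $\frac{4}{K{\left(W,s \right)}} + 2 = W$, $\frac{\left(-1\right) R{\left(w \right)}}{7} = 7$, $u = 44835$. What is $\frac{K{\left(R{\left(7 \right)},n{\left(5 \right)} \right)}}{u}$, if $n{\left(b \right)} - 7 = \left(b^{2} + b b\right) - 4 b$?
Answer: $- \frac{4}{2286585} \approx -1.7493 \cdot 10^{-6}$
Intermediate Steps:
$R{\left(w \right)} = -49$ ($R{\left(w \right)} = \left(-7\right) 7 = -49$)
$n{\left(b \right)} = 7 - 4 b + 2 b^{2}$ ($n{\left(b \right)} = 7 - \left(- b^{2} + 4 b - b b\right) = 7 - \left(- 2 b^{2} + 4 b\right) = 7 + \left(2 b^{2} - 4 b\right) = 7 + \left(- 4 b + 2 b^{2}\right) = 7 - 4 b + 2 b^{2}$)
$K{\left(W,s \right)} = \frac{4}{-2 + W}$
$\frac{K{\left(R{\left(7 \right)},n{\left(5 \right)} \right)}}{u} = \frac{4 \frac{1}{-2 - 49}}{44835} = \frac{4}{-51} \cdot \frac{1}{44835} = 4 \left(- \frac{1}{51}\right) \frac{1}{44835} = \left(- \frac{4}{51}\right) \frac{1}{44835} = - \frac{4}{2286585}$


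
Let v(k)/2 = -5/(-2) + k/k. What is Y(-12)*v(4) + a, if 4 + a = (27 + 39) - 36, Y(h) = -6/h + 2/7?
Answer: 63/2 ≈ 31.500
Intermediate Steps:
Y(h) = 2/7 - 6/h (Y(h) = -6/h + 2*(⅐) = -6/h + 2/7 = 2/7 - 6/h)
v(k) = 7 (v(k) = 2*(-5/(-2) + k/k) = 2*(-5*(-½) + 1) = 2*(5/2 + 1) = 2*(7/2) = 7)
a = 26 (a = -4 + ((27 + 39) - 36) = -4 + (66 - 36) = -4 + 30 = 26)
Y(-12)*v(4) + a = (2/7 - 6/(-12))*7 + 26 = (2/7 - 6*(-1/12))*7 + 26 = (2/7 + ½)*7 + 26 = (11/14)*7 + 26 = 11/2 + 26 = 63/2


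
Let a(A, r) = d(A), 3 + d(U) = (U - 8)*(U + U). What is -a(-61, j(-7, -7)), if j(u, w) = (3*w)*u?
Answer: -8415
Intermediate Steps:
j(u, w) = 3*u*w
d(U) = -3 + 2*U*(-8 + U) (d(U) = -3 + (U - 8)*(U + U) = -3 + (-8 + U)*(2*U) = -3 + 2*U*(-8 + U))
a(A, r) = -3 - 16*A + 2*A**2
-a(-61, j(-7, -7)) = -(-3 - 16*(-61) + 2*(-61)**2) = -(-3 + 976 + 2*3721) = -(-3 + 976 + 7442) = -1*8415 = -8415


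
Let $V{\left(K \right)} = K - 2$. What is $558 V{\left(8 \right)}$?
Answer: $3348$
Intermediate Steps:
$V{\left(K \right)} = -2 + K$
$558 V{\left(8 \right)} = 558 \left(-2 + 8\right) = 558 \cdot 6 = 3348$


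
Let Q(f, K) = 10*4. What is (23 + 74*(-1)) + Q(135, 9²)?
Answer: -11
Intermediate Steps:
Q(f, K) = 40
(23 + 74*(-1)) + Q(135, 9²) = (23 + 74*(-1)) + 40 = (23 - 74) + 40 = -51 + 40 = -11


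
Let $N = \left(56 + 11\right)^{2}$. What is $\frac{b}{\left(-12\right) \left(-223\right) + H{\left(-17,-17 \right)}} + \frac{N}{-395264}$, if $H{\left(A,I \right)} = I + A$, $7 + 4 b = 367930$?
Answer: $\frac{18172409615}{522143744} \approx 34.803$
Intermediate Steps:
$b = \frac{367923}{4}$ ($b = - \frac{7}{4} + \frac{1}{4} \cdot 367930 = - \frac{7}{4} + \frac{183965}{2} = \frac{367923}{4} \approx 91981.0$)
$H{\left(A,I \right)} = A + I$
$N = 4489$ ($N = 67^{2} = 4489$)
$\frac{b}{\left(-12\right) \left(-223\right) + H{\left(-17,-17 \right)}} + \frac{N}{-395264} = \frac{367923}{4 \left(\left(-12\right) \left(-223\right) - 34\right)} + \frac{4489}{-395264} = \frac{367923}{4 \left(2676 - 34\right)} + 4489 \left(- \frac{1}{395264}\right) = \frac{367923}{4 \cdot 2642} - \frac{4489}{395264} = \frac{367923}{4} \cdot \frac{1}{2642} - \frac{4489}{395264} = \frac{367923}{10568} - \frac{4489}{395264} = \frac{18172409615}{522143744}$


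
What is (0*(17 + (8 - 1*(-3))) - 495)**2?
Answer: 245025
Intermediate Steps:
(0*(17 + (8 - 1*(-3))) - 495)**2 = (0*(17 + (8 + 3)) - 495)**2 = (0*(17 + 11) - 495)**2 = (0*28 - 495)**2 = (0 - 495)**2 = (-495)**2 = 245025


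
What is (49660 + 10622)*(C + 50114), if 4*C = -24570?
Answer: 2650689963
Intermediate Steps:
C = -12285/2 (C = (¼)*(-24570) = -12285/2 ≈ -6142.5)
(49660 + 10622)*(C + 50114) = (49660 + 10622)*(-12285/2 + 50114) = 60282*(87943/2) = 2650689963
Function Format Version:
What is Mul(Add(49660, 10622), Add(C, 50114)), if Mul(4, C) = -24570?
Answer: 2650689963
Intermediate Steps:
C = Rational(-12285, 2) (C = Mul(Rational(1, 4), -24570) = Rational(-12285, 2) ≈ -6142.5)
Mul(Add(49660, 10622), Add(C, 50114)) = Mul(Add(49660, 10622), Add(Rational(-12285, 2), 50114)) = Mul(60282, Rational(87943, 2)) = 2650689963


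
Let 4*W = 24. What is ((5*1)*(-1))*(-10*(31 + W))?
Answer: 1850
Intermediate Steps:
W = 6 (W = (¼)*24 = 6)
((5*1)*(-1))*(-10*(31 + W)) = ((5*1)*(-1))*(-10*(31 + 6)) = (5*(-1))*(-10*37) = -5*(-370) = 1850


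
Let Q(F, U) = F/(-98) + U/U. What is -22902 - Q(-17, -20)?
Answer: -2244511/98 ≈ -22903.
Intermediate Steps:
Q(F, U) = 1 - F/98 (Q(F, U) = F*(-1/98) + 1 = -F/98 + 1 = 1 - F/98)
-22902 - Q(-17, -20) = -22902 - (1 - 1/98*(-17)) = -22902 - (1 + 17/98) = -22902 - 1*115/98 = -22902 - 115/98 = -2244511/98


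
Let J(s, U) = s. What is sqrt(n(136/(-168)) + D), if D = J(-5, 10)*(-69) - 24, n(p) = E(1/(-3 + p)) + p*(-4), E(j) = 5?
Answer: sqrt(145194)/21 ≈ 18.145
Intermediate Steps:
n(p) = 5 - 4*p (n(p) = 5 + p*(-4) = 5 - 4*p)
D = 321 (D = -5*(-69) - 24 = 345 - 24 = 321)
sqrt(n(136/(-168)) + D) = sqrt((5 - 544/(-168)) + 321) = sqrt((5 - 544*(-1)/168) + 321) = sqrt((5 - 4*(-17/21)) + 321) = sqrt((5 + 68/21) + 321) = sqrt(173/21 + 321) = sqrt(6914/21) = sqrt(145194)/21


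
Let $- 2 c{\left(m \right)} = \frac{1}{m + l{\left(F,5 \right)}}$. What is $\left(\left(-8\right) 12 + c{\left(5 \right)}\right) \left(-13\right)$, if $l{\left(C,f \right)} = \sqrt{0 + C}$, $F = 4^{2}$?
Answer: $\frac{22477}{18} \approx 1248.7$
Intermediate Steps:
$F = 16$
$l{\left(C,f \right)} = \sqrt{C}$
$c{\left(m \right)} = - \frac{1}{2 \left(4 + m\right)}$ ($c{\left(m \right)} = - \frac{1}{2 \left(m + \sqrt{16}\right)} = - \frac{1}{2 \left(m + 4\right)} = - \frac{1}{2 \left(4 + m\right)}$)
$\left(\left(-8\right) 12 + c{\left(5 \right)}\right) \left(-13\right) = \left(\left(-8\right) 12 - \frac{1}{8 + 2 \cdot 5}\right) \left(-13\right) = \left(-96 - \frac{1}{8 + 10}\right) \left(-13\right) = \left(-96 - \frac{1}{18}\right) \left(-13\right) = \left(- \frac{1729}{18}\right) \left(-13\right) = \frac{22477}{18}$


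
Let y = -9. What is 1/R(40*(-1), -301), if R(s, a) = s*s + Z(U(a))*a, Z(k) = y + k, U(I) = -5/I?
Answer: 1/4304 ≈ 0.00023234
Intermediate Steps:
Z(k) = -9 + k
R(s, a) = s² + a*(-9 - 5/a) (R(s, a) = s*s + (-9 - 5/a)*a = s² + a*(-9 - 5/a))
1/R(40*(-1), -301) = 1/(-5 + (40*(-1))² - 9*(-301)) = 1/(-5 + (-40)² + 2709) = 1/(-5 + 1600 + 2709) = 1/4304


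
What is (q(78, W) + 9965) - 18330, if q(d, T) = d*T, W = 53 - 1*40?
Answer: -7351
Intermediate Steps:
W = 13 (W = 53 - 40 = 13)
q(d, T) = T*d
(q(78, W) + 9965) - 18330 = (13*78 + 9965) - 18330 = (1014 + 9965) - 18330 = 10979 - 18330 = -7351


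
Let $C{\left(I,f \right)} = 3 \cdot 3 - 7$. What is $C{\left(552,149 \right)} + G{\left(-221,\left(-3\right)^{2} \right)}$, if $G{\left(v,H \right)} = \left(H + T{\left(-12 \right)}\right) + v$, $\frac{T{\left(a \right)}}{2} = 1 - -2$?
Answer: $-204$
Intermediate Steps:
$T{\left(a \right)} = 6$ ($T{\left(a \right)} = 2 \left(1 - -2\right) = 2 \left(1 + 2\right) = 2 \cdot 3 = 6$)
$C{\left(I,f \right)} = 2$ ($C{\left(I,f \right)} = 9 - 7 = 2$)
$G{\left(v,H \right)} = 6 + H + v$ ($G{\left(v,H \right)} = \left(H + 6\right) + v = \left(6 + H\right) + v = 6 + H + v$)
$C{\left(552,149 \right)} + G{\left(-221,\left(-3\right)^{2} \right)} = 2 + \left(6 + \left(-3\right)^{2} - 221\right) = 2 + \left(6 + 9 - 221\right) = 2 - 206 = -204$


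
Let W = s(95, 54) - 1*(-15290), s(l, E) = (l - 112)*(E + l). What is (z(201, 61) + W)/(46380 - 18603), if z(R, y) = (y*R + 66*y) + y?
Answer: 29105/27777 ≈ 1.0478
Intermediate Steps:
s(l, E) = (-112 + l)*(E + l)
z(R, y) = 67*y + R*y (z(R, y) = (R*y + 66*y) + y = (66*y + R*y) + y = 67*y + R*y)
W = 12757 (W = (95² - 112*54 - 112*95 + 54*95) - 1*(-15290) = (9025 - 6048 - 10640 + 5130) + 15290 = -2533 + 15290 = 12757)
(z(201, 61) + W)/(46380 - 18603) = (61*(67 + 201) + 12757)/(46380 - 18603) = (61*268 + 12757)/27777 = (16348 + 12757)*(1/27777) = 29105*(1/27777) = 29105/27777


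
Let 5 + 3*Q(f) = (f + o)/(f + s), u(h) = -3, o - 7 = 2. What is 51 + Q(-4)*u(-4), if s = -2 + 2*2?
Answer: 117/2 ≈ 58.500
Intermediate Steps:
o = 9 (o = 7 + 2 = 9)
s = 2 (s = -2 + 4 = 2)
Q(f) = -5/3 + (9 + f)/(3*(2 + f)) (Q(f) = -5/3 + ((f + 9)/(f + 2))/3 = -5/3 + ((9 + f)/(2 + f))/3 = -5/3 + (9 + f)/(3*(2 + f)))
51 + Q(-4)*u(-4) = 51 + ((-1 - 4*(-4))/(3*(2 - 4)))*(-3) = 51 + ((⅓)*(-1 + 16)/(-2))*(-3) = 51 + ((⅓)*(-½)*15)*(-3) = 51 - 5/2*(-3) = 51 + 15/2 = 117/2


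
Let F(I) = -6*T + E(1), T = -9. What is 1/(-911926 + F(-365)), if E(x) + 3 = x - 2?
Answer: -1/911876 ≈ -1.0966e-6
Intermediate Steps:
E(x) = -5 + x (E(x) = -3 + (x - 2) = -3 + (-2 + x) = -5 + x)
F(I) = 50 (F(I) = -6*(-9) + (-5 + 1) = 54 - 4 = 50)
1/(-911926 + F(-365)) = 1/(-911926 + 50) = 1/(-911876) = -1/911876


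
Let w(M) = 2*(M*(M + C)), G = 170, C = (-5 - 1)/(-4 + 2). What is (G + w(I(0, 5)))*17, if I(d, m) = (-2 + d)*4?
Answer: 4250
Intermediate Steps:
C = 3 (C = -6/(-2) = -6*(-½) = 3)
I(d, m) = -8 + 4*d
w(M) = 2*M*(3 + M) (w(M) = 2*(M*(M + 3)) = 2*(M*(3 + M)) = 2*M*(3 + M))
(G + w(I(0, 5)))*17 = (170 + 2*(-8 + 4*0)*(3 + (-8 + 4*0)))*17 = (170 + 2*(-8 + 0)*(3 + (-8 + 0)))*17 = (170 + 2*(-8)*(3 - 8))*17 = (170 + 2*(-8)*(-5))*17 = (170 + 80)*17 = 250*17 = 4250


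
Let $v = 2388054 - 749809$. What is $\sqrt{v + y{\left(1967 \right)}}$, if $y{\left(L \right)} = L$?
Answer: $2 \sqrt{410053} \approx 1280.7$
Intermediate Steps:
$v = 1638245$
$\sqrt{v + y{\left(1967 \right)}} = \sqrt{1638245 + 1967} = \sqrt{1640212} = 2 \sqrt{410053}$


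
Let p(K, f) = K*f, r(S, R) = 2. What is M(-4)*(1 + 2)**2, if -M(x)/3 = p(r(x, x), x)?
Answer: 216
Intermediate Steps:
M(x) = -6*x
M(-4)*(1 + 2)**2 = (-6*(-4))*(1 + 2)**2 = 24*3**2 = 24*9 = 216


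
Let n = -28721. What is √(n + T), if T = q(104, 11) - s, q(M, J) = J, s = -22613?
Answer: I*√6097 ≈ 78.083*I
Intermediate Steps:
T = 22624 (T = 11 - 1*(-22613) = 11 + 22613 = 22624)
√(n + T) = √(-28721 + 22624) = √(-6097) = I*√6097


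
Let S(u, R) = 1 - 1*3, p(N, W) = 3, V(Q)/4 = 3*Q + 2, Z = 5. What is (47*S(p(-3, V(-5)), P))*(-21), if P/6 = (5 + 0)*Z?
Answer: 1974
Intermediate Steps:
P = 150 (P = 6*((5 + 0)*5) = 6*(5*5) = 6*25 = 150)
V(Q) = 8 + 12*Q (V(Q) = 4*(3*Q + 2) = 4*(2 + 3*Q) = 8 + 12*Q)
S(u, R) = -2 (S(u, R) = 1 - 3 = -2)
(47*S(p(-3, V(-5)), P))*(-21) = (47*(-2))*(-21) = -94*(-21) = 1974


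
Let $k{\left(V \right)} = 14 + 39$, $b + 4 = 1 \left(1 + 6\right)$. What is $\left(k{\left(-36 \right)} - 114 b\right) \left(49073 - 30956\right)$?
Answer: $-5235813$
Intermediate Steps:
$b = 3$ ($b = -4 + 1 \left(1 + 6\right) = -4 + 1 \cdot 7 = -4 + 7 = 3$)
$k{\left(V \right)} = 53$
$\left(k{\left(-36 \right)} - 114 b\right) \left(49073 - 30956\right) = \left(53 - 342\right) \left(49073 - 30956\right) = \left(53 - 342\right) 18117 = \left(-289\right) 18117 = -5235813$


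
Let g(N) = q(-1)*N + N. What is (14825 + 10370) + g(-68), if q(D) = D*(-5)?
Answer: 24787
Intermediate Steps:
q(D) = -5*D
g(N) = 6*N (g(N) = (-5*(-1))*N + N = 5*N + N = 6*N)
(14825 + 10370) + g(-68) = (14825 + 10370) + 6*(-68) = 25195 - 408 = 24787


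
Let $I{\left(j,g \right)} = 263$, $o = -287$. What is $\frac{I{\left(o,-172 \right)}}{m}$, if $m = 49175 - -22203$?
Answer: $\frac{263}{71378} \approx 0.0036846$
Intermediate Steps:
$m = 71378$ ($m = 49175 + 22203 = 71378$)
$\frac{I{\left(o,-172 \right)}}{m} = \frac{263}{71378}$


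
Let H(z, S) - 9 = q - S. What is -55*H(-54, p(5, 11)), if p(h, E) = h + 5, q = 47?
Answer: -2530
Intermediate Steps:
p(h, E) = 5 + h
H(z, S) = 56 - S (H(z, S) = 9 + (47 - S) = 56 - S)
-55*H(-54, p(5, 11)) = -55*(56 - (5 + 5)) = -55*(56 - 1*10) = -55*(56 - 10) = -55*46 = -2530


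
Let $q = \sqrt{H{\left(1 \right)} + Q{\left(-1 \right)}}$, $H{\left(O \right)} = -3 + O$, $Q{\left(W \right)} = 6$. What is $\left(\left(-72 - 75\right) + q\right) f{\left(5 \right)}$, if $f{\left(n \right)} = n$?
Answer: $-725$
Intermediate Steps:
$q = 2$ ($q = \sqrt{\left(-3 + 1\right) + 6} = \sqrt{-2 + 6} = \sqrt{4} = 2$)
$\left(\left(-72 - 75\right) + q\right) f{\left(5 \right)} = \left(\left(-72 - 75\right) + 2\right) 5 = \left(-147 + 2\right) 5 = \left(-145\right) 5 = -725$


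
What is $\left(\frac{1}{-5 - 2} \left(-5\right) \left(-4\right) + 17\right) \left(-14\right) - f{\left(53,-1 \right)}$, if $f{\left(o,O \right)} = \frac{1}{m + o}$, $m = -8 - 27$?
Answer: $- \frac{3565}{18} \approx -198.06$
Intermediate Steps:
$m = -35$
$f{\left(o,O \right)} = \frac{1}{-35 + o}$
$\left(\frac{1}{-5 - 2} \left(-5\right) \left(-4\right) + 17\right) \left(-14\right) - f{\left(53,-1 \right)} = \left(\frac{1}{-5 - 2} \left(-5\right) \left(-4\right) + 17\right) \left(-14\right) - \frac{1}{-35 + 53} = \left(\frac{1}{-7} \left(-5\right) \left(-4\right) + 17\right) \left(-14\right) - \frac{1}{18} = \left(\left(- \frac{1}{7}\right) \left(-5\right) \left(-4\right) + 17\right) \left(-14\right) - \frac{1}{18} = \left(\frac{5}{7} \left(-4\right) + 17\right) \left(-14\right) - \frac{1}{18} = \left(- \frac{20}{7} + 17\right) \left(-14\right) - \frac{1}{18} = \frac{99}{7} \left(-14\right) - \frac{1}{18} = -198 - \frac{1}{18} = - \frac{3565}{18}$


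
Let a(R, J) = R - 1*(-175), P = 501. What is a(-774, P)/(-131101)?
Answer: 599/131101 ≈ 0.0045690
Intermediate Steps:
a(R, J) = 175 + R (a(R, J) = R + 175 = 175 + R)
a(-774, P)/(-131101) = (175 - 774)/(-131101) = -599*(-1/131101) = 599/131101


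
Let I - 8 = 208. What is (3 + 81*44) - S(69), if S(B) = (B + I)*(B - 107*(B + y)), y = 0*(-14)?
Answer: 2088057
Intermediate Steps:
I = 216 (I = 8 + 208 = 216)
y = 0
S(B) = -106*B*(216 + B) (S(B) = (B + 216)*(B - 107*(B + 0)) = (216 + B)*(B - 107*B) = (216 + B)*(-106*B) = -106*B*(216 + B))
(3 + 81*44) - S(69) = (3 + 81*44) - 106*69*(-216 - 1*69) = (3 + 3564) - 106*69*(-216 - 69) = 3567 - 106*69*(-285) = 3567 - 1*(-2084490) = 3567 + 2084490 = 2088057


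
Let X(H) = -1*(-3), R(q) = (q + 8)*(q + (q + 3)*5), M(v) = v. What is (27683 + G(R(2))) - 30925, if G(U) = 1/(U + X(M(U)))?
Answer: -885065/273 ≈ -3242.0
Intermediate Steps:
R(q) = (8 + q)*(15 + 6*q) (R(q) = (8 + q)*(q + (3 + q)*5) = (8 + q)*(q + (15 + 5*q)) = (8 + q)*(15 + 6*q))
X(H) = 3
G(U) = 1/(3 + U) (G(U) = 1/(U + 3) = 1/(3 + U))
(27683 + G(R(2))) - 30925 = (27683 + 1/(3 + (120 + 6*2**2 + 63*2))) - 30925 = (27683 + 1/(3 + (120 + 6*4 + 126))) - 30925 = (27683 + 1/(3 + (120 + 24 + 126))) - 30925 = (27683 + 1/(3 + 270)) - 30925 = (27683 + 1/273) - 30925 = 7557460/273 - 30925 = -885065/273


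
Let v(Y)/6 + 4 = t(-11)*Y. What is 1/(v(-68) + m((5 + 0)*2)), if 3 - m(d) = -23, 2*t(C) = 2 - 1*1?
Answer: -1/202 ≈ -0.0049505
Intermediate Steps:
t(C) = 1/2 (t(C) = (2 - 1*1)/2 = (2 - 1)/2 = (1/2)*1 = 1/2)
m(d) = 26 (m(d) = 3 - 1*(-23) = 3 + 23 = 26)
v(Y) = -24 + 3*Y (v(Y) = -24 + 6*(Y/2) = -24 + 3*Y)
1/(v(-68) + m((5 + 0)*2)) = 1/((-24 + 3*(-68)) + 26) = 1/((-24 - 204) + 26) = 1/(-228 + 26) = 1/(-202) = -1/202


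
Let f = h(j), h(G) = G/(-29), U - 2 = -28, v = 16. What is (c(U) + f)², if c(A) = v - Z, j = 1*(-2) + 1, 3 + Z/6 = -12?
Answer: 9455625/841 ≈ 11243.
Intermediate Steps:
Z = -90 (Z = -18 + 6*(-12) = -18 - 72 = -90)
j = -1 (j = -2 + 1 = -1)
U = -26 (U = 2 - 28 = -26)
c(A) = 106 (c(A) = 16 - 1*(-90) = 16 + 90 = 106)
h(G) = -G/29 (h(G) = G*(-1/29) = -G/29)
f = 1/29 (f = -1/29*(-1) = 1/29 ≈ 0.034483)
(c(U) + f)² = (106 + 1/29)² = (3075/29)² = 9455625/841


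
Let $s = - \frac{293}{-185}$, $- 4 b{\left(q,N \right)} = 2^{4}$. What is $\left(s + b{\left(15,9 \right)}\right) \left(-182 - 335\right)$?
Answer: $\frac{231099}{185} \approx 1249.2$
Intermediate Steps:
$b{\left(q,N \right)} = -4$ ($b{\left(q,N \right)} = - \frac{2^{4}}{4} = \left(- \frac{1}{4}\right) 16 = -4$)
$s = \frac{293}{185}$ ($s = \left(-293\right) \left(- \frac{1}{185}\right) = \frac{293}{185} \approx 1.5838$)
$\left(s + b{\left(15,9 \right)}\right) \left(-182 - 335\right) = \left(\frac{293}{185} - 4\right) \left(-182 - 335\right) = \left(- \frac{447}{185}\right) \left(-517\right) = \frac{231099}{185}$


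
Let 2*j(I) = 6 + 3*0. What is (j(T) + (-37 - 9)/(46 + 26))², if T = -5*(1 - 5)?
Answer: 7225/1296 ≈ 5.5748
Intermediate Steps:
T = 20 (T = -5*(-4) = 20)
j(I) = 3 (j(I) = (6 + 3*0)/2 = (6 + 0)/2 = (½)*6 = 3)
(j(T) + (-37 - 9)/(46 + 26))² = (3 + (-37 - 9)/(46 + 26))² = (3 - 46/72)² = (3 - 46*1/72)² = (3 - 23/36)² = (85/36)² = 7225/1296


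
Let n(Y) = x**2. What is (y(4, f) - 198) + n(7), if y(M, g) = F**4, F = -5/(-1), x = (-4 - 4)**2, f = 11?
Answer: 4523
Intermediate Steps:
x = 64 (x = (-8)**2 = 64)
F = 5 (F = -5*(-1) = 5)
y(M, g) = 625 (y(M, g) = 5**4 = 625)
n(Y) = 4096 (n(Y) = 64**2 = 4096)
(y(4, f) - 198) + n(7) = (625 - 198) + 4096 = 427 + 4096 = 4523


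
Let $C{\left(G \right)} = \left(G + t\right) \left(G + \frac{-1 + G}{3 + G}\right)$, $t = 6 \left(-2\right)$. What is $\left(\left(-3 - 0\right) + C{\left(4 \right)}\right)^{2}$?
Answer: $\frac{72361}{49} \approx 1476.8$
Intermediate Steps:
$t = -12$
$C{\left(G \right)} = \left(-12 + G\right) \left(G + \frac{-1 + G}{3 + G}\right)$ ($C{\left(G \right)} = \left(G - 12\right) \left(G + \frac{-1 + G}{3 + G}\right) = \left(-12 + G\right) \left(G + \frac{-1 + G}{3 + G}\right)$)
$\left(\left(-3 - 0\right) + C{\left(4 \right)}\right)^{2} = \left(\left(-3 - 0\right) + \frac{12 + 4^{3} - 196 - 8 \cdot 4^{2}}{3 + 4}\right)^{2} = \left(\left(-3 + 0\right) + \frac{12 + 64 - 196 - 128}{7}\right)^{2} = \left(-3 + \frac{12 + 64 - 196 - 128}{7}\right)^{2} = \left(-3 + \frac{1}{7} \left(-248\right)\right)^{2} = \left(-3 - \frac{248}{7}\right)^{2} = \left(- \frac{269}{7}\right)^{2} = \frac{72361}{49}$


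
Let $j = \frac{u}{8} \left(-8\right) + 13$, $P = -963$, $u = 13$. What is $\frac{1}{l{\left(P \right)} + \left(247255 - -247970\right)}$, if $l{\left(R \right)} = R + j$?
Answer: $\frac{1}{494262} \approx 2.0232 \cdot 10^{-6}$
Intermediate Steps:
$j = 0$ ($j = \frac{13}{8} \left(-8\right) + 13 = -13 + 13 = 0$)
$l{\left(R \right)} = R$ ($l{\left(R \right)} = R + 0 = R$)
$\frac{1}{l{\left(P \right)} + \left(247255 - -247970\right)} = \frac{1}{-963 + \left(247255 - -247970\right)} = \frac{1}{-963 + \left(247255 + 247970\right)} = \frac{1}{-963 + 495225} = \frac{1}{494262}$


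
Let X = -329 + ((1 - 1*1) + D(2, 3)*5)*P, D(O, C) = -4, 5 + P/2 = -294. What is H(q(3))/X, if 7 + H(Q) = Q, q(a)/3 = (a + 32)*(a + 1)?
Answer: 413/11631 ≈ 0.035509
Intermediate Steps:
P = -598 (P = -10 + 2*(-294) = -10 - 588 = -598)
q(a) = 3*(1 + a)*(32 + a) (q(a) = 3*((a + 32)*(a + 1)) = 3*((32 + a)*(1 + a)) = 3*((1 + a)*(32 + a)) = 3*(1 + a)*(32 + a))
H(Q) = -7 + Q
X = 11631 (X = -329 + ((1 - 1*1) - 4*5)*(-598) = -329 + ((1 - 1) - 20)*(-598) = -329 + (0 - 20)*(-598) = -329 - 20*(-598) = -329 + 11960 = 11631)
H(q(3))/X = (-7 + (96 + 3*3² + 99*3))/11631 = (-7 + (96 + 3*9 + 297))*(1/11631) = (-7 + (96 + 27 + 297))*(1/11631) = (-7 + 420)*(1/11631) = 413*(1/11631) = 413/11631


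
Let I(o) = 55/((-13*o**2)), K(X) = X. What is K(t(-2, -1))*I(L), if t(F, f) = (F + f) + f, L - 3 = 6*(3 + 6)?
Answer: 220/42237 ≈ 0.0052087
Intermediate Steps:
L = 57 (L = 3 + 6*(3 + 6) = 3 + 6*9 = 3 + 54 = 57)
t(F, f) = F + 2*f
I(o) = -55/(13*o**2) (I(o) = 55*(-1/(13*o**2)) = -55/(13*o**2))
K(t(-2, -1))*I(L) = (-2 + 2*(-1))*(-55/13/57**2) = (-2 - 2)*(-55/13*1/3249) = -4*(-55/42237) = 220/42237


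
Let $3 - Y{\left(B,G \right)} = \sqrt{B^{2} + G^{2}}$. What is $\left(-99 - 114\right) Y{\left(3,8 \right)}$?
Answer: $-639 + 213 \sqrt{73} \approx 1180.9$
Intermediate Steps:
$Y{\left(B,G \right)} = 3 - \sqrt{B^{2} + G^{2}}$
$\left(-99 - 114\right) Y{\left(3,8 \right)} = \left(-99 - 114\right) \left(3 - \sqrt{3^{2} + 8^{2}}\right) = - 213 \left(3 - \sqrt{9 + 64}\right) = - 213 \left(3 - \sqrt{73}\right) = -639 + 213 \sqrt{73}$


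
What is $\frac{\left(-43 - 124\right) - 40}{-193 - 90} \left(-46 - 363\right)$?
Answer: $- \frac{84663}{283} \approx -299.16$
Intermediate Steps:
$\frac{\left(-43 - 124\right) - 40}{-193 - 90} \left(-46 - 363\right) = \frac{-167 - 40}{-283} \left(-409\right) = \left(-207\right) \left(- \frac{1}{283}\right) \left(-409\right) = \frac{207}{283} \left(-409\right) = - \frac{84663}{283}$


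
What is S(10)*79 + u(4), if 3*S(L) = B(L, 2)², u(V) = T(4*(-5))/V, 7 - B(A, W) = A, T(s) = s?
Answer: 232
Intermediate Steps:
B(A, W) = 7 - A
u(V) = -20/V (u(V) = (4*(-5))/V = -20/V)
S(L) = (7 - L)²/3
S(10)*79 + u(4) = ((-7 + 10)²/3)*79 - 20/4 = ((⅓)*3²)*79 - 20*¼ = ((⅓)*9)*79 - 5 = 3*79 - 5 = 237 - 5 = 232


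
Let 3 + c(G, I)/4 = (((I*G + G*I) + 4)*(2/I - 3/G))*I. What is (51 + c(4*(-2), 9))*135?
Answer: -401085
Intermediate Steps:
c(G, I) = -12 + 4*I*(4 + 2*G*I)*(-3/G + 2/I) (c(G, I) = -12 + 4*((((I*G + G*I) + 4)*(2/I - 3/G))*I) = -12 + 4*((((G*I + G*I) + 4)*(-3/G + 2/I))*I) = -12 + 4*(((2*G*I + 4)*(-3/G + 2/I))*I) = -12 + 4*(((4 + 2*G*I)*(-3/G + 2/I))*I) = -12 + 4*(I*(4 + 2*G*I)*(-3/G + 2/I)) = -12 + 4*I*(4 + 2*G*I)*(-3/G + 2/I))
(51 + c(4*(-2), 9))*135 = (51 + (20 - 24*9**2 - 48*9/4*(-2) + 16*(4*(-2))*9))*135 = (51 + (20 - 24*81 - 48*9/(-8) + 16*(-8)*9))*135 = (51 + (20 - 1944 - 48*9*(-1/8) - 1152))*135 = (51 + (20 - 1944 + 54 - 1152))*135 = (51 - 3022)*135 = -2971*135 = -401085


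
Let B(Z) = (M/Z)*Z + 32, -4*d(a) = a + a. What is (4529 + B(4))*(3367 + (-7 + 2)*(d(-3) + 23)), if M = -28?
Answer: 29414637/2 ≈ 1.4707e+7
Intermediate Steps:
d(a) = -a/2 (d(a) = -(a + a)/4 = -a/2)
B(Z) = 4 (B(Z) = (-28/Z)*Z + 32 = -28 + 32 = 4)
(4529 + B(4))*(3367 + (-7 + 2)*(d(-3) + 23)) = (4529 + 4)*(3367 + (-7 + 2)*(-½*(-3) + 23)) = 4533*(3367 - 5*(3/2 + 23)) = 4533*(3367 - 5*49/2) = 4533*(3367 - 245/2) = 4533*(6489/2) = 29414637/2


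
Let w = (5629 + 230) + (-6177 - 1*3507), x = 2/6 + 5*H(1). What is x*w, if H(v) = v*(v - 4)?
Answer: 56100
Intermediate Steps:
H(v) = v*(-4 + v)
x = -44/3 (x = 2/6 + 5*(1*(-4 + 1)) = 2*(1/6) + 5*(1*(-3)) = 1/3 + 5*(-3) = 1/3 - 15 = -44/3 ≈ -14.667)
w = -3825 (w = 5859 + (-6177 - 3507) = 5859 - 9684 = -3825)
x*w = -44/3*(-3825) = 56100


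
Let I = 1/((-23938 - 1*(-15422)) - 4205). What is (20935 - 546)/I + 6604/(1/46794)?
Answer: 49659107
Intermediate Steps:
I = -1/12721 (I = 1/((-23938 + 15422) - 4205) = 1/(-8516 - 4205) = 1/(-12721) = -1/12721 ≈ -7.8610e-5)
(20935 - 546)/I + 6604/(1/46794) = (20935 - 546)/(-1/12721) + 6604/(1/46794) = 20389*(-12721) + 6604/(1/46794) = -259368469 + 6604*46794 = -259368469 + 309027576 = 49659107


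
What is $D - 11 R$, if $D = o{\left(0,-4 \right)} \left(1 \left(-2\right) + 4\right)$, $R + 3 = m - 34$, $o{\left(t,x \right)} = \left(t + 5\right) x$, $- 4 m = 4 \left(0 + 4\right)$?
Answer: $411$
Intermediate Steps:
$m = -4$ ($m = - \frac{4 \left(0 + 4\right)}{4} = - \frac{4 \cdot 4}{4} = \left(- \frac{1}{4}\right) 16 = -4$)
$o{\left(t,x \right)} = x \left(5 + t\right)$ ($o{\left(t,x \right)} = \left(5 + t\right) x = x \left(5 + t\right)$)
$R = -41$ ($R = -3 - 38 = -41$)
$D = -40$ ($D = - 4 \left(5 + 0\right) \left(1 \left(-2\right) + 4\right) = \left(-4\right) 5 \left(-2 + 4\right) = \left(-20\right) 2 = -40$)
$D - 11 R = -40 - -451 = -40 + 451 = 411$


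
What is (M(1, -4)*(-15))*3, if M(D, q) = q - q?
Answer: 0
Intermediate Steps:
M(D, q) = 0
(M(1, -4)*(-15))*3 = (0*(-15))*3 = 0*3 = 0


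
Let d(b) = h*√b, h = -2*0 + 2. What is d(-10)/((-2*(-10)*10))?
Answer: I*√10/100 ≈ 0.031623*I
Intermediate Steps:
h = 2 (h = 0 + 2 = 2)
d(b) = 2*√b
d(-10)/((-2*(-10)*10)) = (2*√(-10))/((-2*(-10)*10)) = (2*(I*√10))/((20*10)) = (2*I*√10)/200 = (2*I*√10)*(1/200) = I*√10/100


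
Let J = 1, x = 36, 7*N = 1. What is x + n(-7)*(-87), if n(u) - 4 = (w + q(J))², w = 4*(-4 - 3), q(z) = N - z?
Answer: -3565236/49 ≈ -72760.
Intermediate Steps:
N = ⅐ (N = (⅐)*1 = ⅐ ≈ 0.14286)
q(z) = ⅐ - z
w = -28 (w = 4*(-7) = -28)
n(u) = 41000/49 (n(u) = 4 + (-28 + (⅐ - 1*1))² = 4 + (-28 + (⅐ - 1))² = 4 + (-28 - 6/7)² = 4 + (-202/7)² = 4 + 40804/49 = 41000/49)
x + n(-7)*(-87) = 36 + (41000/49)*(-87) = 36 - 3567000/49 = -3565236/49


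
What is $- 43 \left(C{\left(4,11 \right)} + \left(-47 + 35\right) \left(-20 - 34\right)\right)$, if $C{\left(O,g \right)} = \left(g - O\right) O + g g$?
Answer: $-34271$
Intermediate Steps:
$C{\left(O,g \right)} = g^{2} + O \left(g - O\right)$ ($C{\left(O,g \right)} = O \left(g - O\right) + g^{2} = g^{2} + O \left(g - O\right)$)
$- 43 \left(C{\left(4,11 \right)} + \left(-47 + 35\right) \left(-20 - 34\right)\right) = - 43 \left(\left(11^{2} - 4^{2} + 4 \cdot 11\right) + \left(-47 + 35\right) \left(-20 - 34\right)\right) = - 43 \left(\left(121 - 16 + 44\right) - -648\right) = - 43 \left(\left(121 - 16 + 44\right) + 648\right) = - 43 \left(149 + 648\right) = \left(-43\right) 797 = -34271$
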